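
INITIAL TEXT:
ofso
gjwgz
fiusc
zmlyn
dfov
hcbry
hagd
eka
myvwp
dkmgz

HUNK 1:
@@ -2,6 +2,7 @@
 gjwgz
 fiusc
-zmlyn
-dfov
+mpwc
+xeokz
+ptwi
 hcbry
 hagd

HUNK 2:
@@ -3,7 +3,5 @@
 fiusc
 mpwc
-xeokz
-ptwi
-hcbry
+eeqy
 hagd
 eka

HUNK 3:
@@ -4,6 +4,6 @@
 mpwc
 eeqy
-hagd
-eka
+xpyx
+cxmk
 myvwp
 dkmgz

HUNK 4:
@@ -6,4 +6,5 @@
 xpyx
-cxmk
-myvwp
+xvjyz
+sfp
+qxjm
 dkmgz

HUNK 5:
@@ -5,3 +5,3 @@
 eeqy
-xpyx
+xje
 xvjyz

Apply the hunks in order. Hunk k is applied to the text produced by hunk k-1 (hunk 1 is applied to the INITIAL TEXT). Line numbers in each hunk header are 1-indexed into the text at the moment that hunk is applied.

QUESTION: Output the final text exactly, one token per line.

Hunk 1: at line 2 remove [zmlyn,dfov] add [mpwc,xeokz,ptwi] -> 11 lines: ofso gjwgz fiusc mpwc xeokz ptwi hcbry hagd eka myvwp dkmgz
Hunk 2: at line 3 remove [xeokz,ptwi,hcbry] add [eeqy] -> 9 lines: ofso gjwgz fiusc mpwc eeqy hagd eka myvwp dkmgz
Hunk 3: at line 4 remove [hagd,eka] add [xpyx,cxmk] -> 9 lines: ofso gjwgz fiusc mpwc eeqy xpyx cxmk myvwp dkmgz
Hunk 4: at line 6 remove [cxmk,myvwp] add [xvjyz,sfp,qxjm] -> 10 lines: ofso gjwgz fiusc mpwc eeqy xpyx xvjyz sfp qxjm dkmgz
Hunk 5: at line 5 remove [xpyx] add [xje] -> 10 lines: ofso gjwgz fiusc mpwc eeqy xje xvjyz sfp qxjm dkmgz

Answer: ofso
gjwgz
fiusc
mpwc
eeqy
xje
xvjyz
sfp
qxjm
dkmgz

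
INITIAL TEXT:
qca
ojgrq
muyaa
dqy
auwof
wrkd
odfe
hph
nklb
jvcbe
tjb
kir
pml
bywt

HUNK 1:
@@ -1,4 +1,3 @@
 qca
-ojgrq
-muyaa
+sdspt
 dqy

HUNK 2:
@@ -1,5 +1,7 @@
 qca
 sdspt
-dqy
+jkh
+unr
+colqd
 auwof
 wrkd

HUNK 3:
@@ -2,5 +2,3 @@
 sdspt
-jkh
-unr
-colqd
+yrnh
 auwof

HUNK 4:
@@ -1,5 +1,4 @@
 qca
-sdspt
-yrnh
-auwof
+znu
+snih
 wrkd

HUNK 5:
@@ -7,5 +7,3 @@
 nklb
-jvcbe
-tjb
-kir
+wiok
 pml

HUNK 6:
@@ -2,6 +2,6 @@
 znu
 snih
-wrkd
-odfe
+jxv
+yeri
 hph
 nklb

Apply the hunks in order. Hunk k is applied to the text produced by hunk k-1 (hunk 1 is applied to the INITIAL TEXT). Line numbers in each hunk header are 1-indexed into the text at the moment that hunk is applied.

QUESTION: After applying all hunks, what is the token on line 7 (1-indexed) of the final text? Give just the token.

Answer: nklb

Derivation:
Hunk 1: at line 1 remove [ojgrq,muyaa] add [sdspt] -> 13 lines: qca sdspt dqy auwof wrkd odfe hph nklb jvcbe tjb kir pml bywt
Hunk 2: at line 1 remove [dqy] add [jkh,unr,colqd] -> 15 lines: qca sdspt jkh unr colqd auwof wrkd odfe hph nklb jvcbe tjb kir pml bywt
Hunk 3: at line 2 remove [jkh,unr,colqd] add [yrnh] -> 13 lines: qca sdspt yrnh auwof wrkd odfe hph nklb jvcbe tjb kir pml bywt
Hunk 4: at line 1 remove [sdspt,yrnh,auwof] add [znu,snih] -> 12 lines: qca znu snih wrkd odfe hph nklb jvcbe tjb kir pml bywt
Hunk 5: at line 7 remove [jvcbe,tjb,kir] add [wiok] -> 10 lines: qca znu snih wrkd odfe hph nklb wiok pml bywt
Hunk 6: at line 2 remove [wrkd,odfe] add [jxv,yeri] -> 10 lines: qca znu snih jxv yeri hph nklb wiok pml bywt
Final line 7: nklb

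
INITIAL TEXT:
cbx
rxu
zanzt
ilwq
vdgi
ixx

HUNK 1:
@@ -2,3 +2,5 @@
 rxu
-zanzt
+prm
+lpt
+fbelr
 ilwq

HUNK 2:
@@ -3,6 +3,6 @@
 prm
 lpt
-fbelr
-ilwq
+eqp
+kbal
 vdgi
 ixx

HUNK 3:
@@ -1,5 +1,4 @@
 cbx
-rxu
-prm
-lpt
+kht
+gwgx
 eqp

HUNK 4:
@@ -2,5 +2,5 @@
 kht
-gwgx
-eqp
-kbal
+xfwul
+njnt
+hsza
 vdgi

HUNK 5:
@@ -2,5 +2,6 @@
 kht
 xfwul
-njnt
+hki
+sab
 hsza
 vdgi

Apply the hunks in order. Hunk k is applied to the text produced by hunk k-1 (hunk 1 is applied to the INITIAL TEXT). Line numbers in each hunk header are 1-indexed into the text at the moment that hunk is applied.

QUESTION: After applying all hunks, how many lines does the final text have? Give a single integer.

Answer: 8

Derivation:
Hunk 1: at line 2 remove [zanzt] add [prm,lpt,fbelr] -> 8 lines: cbx rxu prm lpt fbelr ilwq vdgi ixx
Hunk 2: at line 3 remove [fbelr,ilwq] add [eqp,kbal] -> 8 lines: cbx rxu prm lpt eqp kbal vdgi ixx
Hunk 3: at line 1 remove [rxu,prm,lpt] add [kht,gwgx] -> 7 lines: cbx kht gwgx eqp kbal vdgi ixx
Hunk 4: at line 2 remove [gwgx,eqp,kbal] add [xfwul,njnt,hsza] -> 7 lines: cbx kht xfwul njnt hsza vdgi ixx
Hunk 5: at line 2 remove [njnt] add [hki,sab] -> 8 lines: cbx kht xfwul hki sab hsza vdgi ixx
Final line count: 8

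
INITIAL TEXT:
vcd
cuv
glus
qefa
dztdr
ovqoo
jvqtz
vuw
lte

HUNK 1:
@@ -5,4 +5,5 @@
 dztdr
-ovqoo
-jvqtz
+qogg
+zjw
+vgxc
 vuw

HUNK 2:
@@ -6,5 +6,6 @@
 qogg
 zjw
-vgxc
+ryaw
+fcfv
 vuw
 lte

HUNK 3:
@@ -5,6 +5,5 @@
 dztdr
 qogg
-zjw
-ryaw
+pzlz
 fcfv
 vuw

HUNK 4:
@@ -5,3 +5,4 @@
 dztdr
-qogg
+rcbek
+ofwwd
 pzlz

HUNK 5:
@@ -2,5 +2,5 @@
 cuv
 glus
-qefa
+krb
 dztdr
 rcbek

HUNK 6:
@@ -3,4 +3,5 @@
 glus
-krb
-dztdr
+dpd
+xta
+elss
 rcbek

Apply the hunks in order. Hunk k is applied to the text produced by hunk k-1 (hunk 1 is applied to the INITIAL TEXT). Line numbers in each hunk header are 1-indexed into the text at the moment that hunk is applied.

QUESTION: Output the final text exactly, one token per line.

Hunk 1: at line 5 remove [ovqoo,jvqtz] add [qogg,zjw,vgxc] -> 10 lines: vcd cuv glus qefa dztdr qogg zjw vgxc vuw lte
Hunk 2: at line 6 remove [vgxc] add [ryaw,fcfv] -> 11 lines: vcd cuv glus qefa dztdr qogg zjw ryaw fcfv vuw lte
Hunk 3: at line 5 remove [zjw,ryaw] add [pzlz] -> 10 lines: vcd cuv glus qefa dztdr qogg pzlz fcfv vuw lte
Hunk 4: at line 5 remove [qogg] add [rcbek,ofwwd] -> 11 lines: vcd cuv glus qefa dztdr rcbek ofwwd pzlz fcfv vuw lte
Hunk 5: at line 2 remove [qefa] add [krb] -> 11 lines: vcd cuv glus krb dztdr rcbek ofwwd pzlz fcfv vuw lte
Hunk 6: at line 3 remove [krb,dztdr] add [dpd,xta,elss] -> 12 lines: vcd cuv glus dpd xta elss rcbek ofwwd pzlz fcfv vuw lte

Answer: vcd
cuv
glus
dpd
xta
elss
rcbek
ofwwd
pzlz
fcfv
vuw
lte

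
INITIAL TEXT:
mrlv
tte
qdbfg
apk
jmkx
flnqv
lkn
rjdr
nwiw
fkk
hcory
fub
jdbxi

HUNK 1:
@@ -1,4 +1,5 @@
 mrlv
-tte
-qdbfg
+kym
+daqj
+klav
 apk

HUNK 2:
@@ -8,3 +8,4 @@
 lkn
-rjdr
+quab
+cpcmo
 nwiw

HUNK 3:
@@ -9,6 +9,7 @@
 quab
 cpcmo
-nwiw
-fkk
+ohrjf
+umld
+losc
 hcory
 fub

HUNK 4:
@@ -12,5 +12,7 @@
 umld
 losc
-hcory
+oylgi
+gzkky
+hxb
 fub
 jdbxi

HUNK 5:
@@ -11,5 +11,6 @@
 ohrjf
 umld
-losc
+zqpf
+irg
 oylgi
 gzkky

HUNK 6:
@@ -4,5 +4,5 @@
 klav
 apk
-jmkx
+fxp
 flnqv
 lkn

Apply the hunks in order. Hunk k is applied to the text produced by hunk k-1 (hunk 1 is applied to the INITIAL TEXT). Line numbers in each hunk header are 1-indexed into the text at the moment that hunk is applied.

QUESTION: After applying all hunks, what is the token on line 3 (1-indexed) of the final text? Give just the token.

Answer: daqj

Derivation:
Hunk 1: at line 1 remove [tte,qdbfg] add [kym,daqj,klav] -> 14 lines: mrlv kym daqj klav apk jmkx flnqv lkn rjdr nwiw fkk hcory fub jdbxi
Hunk 2: at line 8 remove [rjdr] add [quab,cpcmo] -> 15 lines: mrlv kym daqj klav apk jmkx flnqv lkn quab cpcmo nwiw fkk hcory fub jdbxi
Hunk 3: at line 9 remove [nwiw,fkk] add [ohrjf,umld,losc] -> 16 lines: mrlv kym daqj klav apk jmkx flnqv lkn quab cpcmo ohrjf umld losc hcory fub jdbxi
Hunk 4: at line 12 remove [hcory] add [oylgi,gzkky,hxb] -> 18 lines: mrlv kym daqj klav apk jmkx flnqv lkn quab cpcmo ohrjf umld losc oylgi gzkky hxb fub jdbxi
Hunk 5: at line 11 remove [losc] add [zqpf,irg] -> 19 lines: mrlv kym daqj klav apk jmkx flnqv lkn quab cpcmo ohrjf umld zqpf irg oylgi gzkky hxb fub jdbxi
Hunk 6: at line 4 remove [jmkx] add [fxp] -> 19 lines: mrlv kym daqj klav apk fxp flnqv lkn quab cpcmo ohrjf umld zqpf irg oylgi gzkky hxb fub jdbxi
Final line 3: daqj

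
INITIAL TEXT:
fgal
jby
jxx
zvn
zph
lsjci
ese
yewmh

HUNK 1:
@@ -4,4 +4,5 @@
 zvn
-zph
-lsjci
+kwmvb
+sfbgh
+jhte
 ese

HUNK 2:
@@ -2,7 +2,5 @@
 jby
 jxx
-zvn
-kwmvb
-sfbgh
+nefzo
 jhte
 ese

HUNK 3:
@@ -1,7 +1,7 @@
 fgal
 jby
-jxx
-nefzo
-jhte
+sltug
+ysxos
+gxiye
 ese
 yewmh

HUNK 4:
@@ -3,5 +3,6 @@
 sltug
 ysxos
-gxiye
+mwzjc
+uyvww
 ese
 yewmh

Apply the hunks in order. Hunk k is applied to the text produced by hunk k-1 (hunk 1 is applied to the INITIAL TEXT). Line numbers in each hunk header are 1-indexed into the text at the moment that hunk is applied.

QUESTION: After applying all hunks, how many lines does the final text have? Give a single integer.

Hunk 1: at line 4 remove [zph,lsjci] add [kwmvb,sfbgh,jhte] -> 9 lines: fgal jby jxx zvn kwmvb sfbgh jhte ese yewmh
Hunk 2: at line 2 remove [zvn,kwmvb,sfbgh] add [nefzo] -> 7 lines: fgal jby jxx nefzo jhte ese yewmh
Hunk 3: at line 1 remove [jxx,nefzo,jhte] add [sltug,ysxos,gxiye] -> 7 lines: fgal jby sltug ysxos gxiye ese yewmh
Hunk 4: at line 3 remove [gxiye] add [mwzjc,uyvww] -> 8 lines: fgal jby sltug ysxos mwzjc uyvww ese yewmh
Final line count: 8

Answer: 8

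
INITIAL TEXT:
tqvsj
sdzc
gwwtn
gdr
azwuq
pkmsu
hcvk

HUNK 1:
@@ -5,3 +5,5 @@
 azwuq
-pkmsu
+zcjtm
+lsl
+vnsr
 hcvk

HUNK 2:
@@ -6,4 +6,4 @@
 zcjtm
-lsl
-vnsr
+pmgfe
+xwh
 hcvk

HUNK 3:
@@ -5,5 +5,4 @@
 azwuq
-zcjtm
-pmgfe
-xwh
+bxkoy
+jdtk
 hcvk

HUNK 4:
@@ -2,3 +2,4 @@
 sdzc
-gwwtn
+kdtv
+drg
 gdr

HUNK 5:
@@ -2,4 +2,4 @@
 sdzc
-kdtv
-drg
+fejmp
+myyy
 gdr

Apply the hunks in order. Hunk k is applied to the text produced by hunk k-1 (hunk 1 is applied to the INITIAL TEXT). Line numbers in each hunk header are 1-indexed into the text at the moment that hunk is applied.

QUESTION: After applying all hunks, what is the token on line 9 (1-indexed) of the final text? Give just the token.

Answer: hcvk

Derivation:
Hunk 1: at line 5 remove [pkmsu] add [zcjtm,lsl,vnsr] -> 9 lines: tqvsj sdzc gwwtn gdr azwuq zcjtm lsl vnsr hcvk
Hunk 2: at line 6 remove [lsl,vnsr] add [pmgfe,xwh] -> 9 lines: tqvsj sdzc gwwtn gdr azwuq zcjtm pmgfe xwh hcvk
Hunk 3: at line 5 remove [zcjtm,pmgfe,xwh] add [bxkoy,jdtk] -> 8 lines: tqvsj sdzc gwwtn gdr azwuq bxkoy jdtk hcvk
Hunk 4: at line 2 remove [gwwtn] add [kdtv,drg] -> 9 lines: tqvsj sdzc kdtv drg gdr azwuq bxkoy jdtk hcvk
Hunk 5: at line 2 remove [kdtv,drg] add [fejmp,myyy] -> 9 lines: tqvsj sdzc fejmp myyy gdr azwuq bxkoy jdtk hcvk
Final line 9: hcvk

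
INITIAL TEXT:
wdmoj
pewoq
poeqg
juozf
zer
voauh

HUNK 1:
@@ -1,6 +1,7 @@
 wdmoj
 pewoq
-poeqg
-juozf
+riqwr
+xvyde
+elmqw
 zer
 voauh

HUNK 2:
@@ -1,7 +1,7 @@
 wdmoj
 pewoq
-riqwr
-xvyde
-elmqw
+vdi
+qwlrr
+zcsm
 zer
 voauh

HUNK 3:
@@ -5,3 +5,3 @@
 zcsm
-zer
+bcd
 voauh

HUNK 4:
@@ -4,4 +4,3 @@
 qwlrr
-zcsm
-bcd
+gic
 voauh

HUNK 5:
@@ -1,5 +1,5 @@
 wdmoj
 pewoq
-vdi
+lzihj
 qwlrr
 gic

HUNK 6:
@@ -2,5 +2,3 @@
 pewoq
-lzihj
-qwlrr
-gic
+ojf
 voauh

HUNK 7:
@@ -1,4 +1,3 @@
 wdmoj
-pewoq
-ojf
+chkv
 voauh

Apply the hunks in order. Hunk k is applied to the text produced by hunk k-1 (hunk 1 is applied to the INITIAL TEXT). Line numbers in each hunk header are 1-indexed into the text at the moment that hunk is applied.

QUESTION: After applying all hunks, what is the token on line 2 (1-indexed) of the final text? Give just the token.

Answer: chkv

Derivation:
Hunk 1: at line 1 remove [poeqg,juozf] add [riqwr,xvyde,elmqw] -> 7 lines: wdmoj pewoq riqwr xvyde elmqw zer voauh
Hunk 2: at line 1 remove [riqwr,xvyde,elmqw] add [vdi,qwlrr,zcsm] -> 7 lines: wdmoj pewoq vdi qwlrr zcsm zer voauh
Hunk 3: at line 5 remove [zer] add [bcd] -> 7 lines: wdmoj pewoq vdi qwlrr zcsm bcd voauh
Hunk 4: at line 4 remove [zcsm,bcd] add [gic] -> 6 lines: wdmoj pewoq vdi qwlrr gic voauh
Hunk 5: at line 1 remove [vdi] add [lzihj] -> 6 lines: wdmoj pewoq lzihj qwlrr gic voauh
Hunk 6: at line 2 remove [lzihj,qwlrr,gic] add [ojf] -> 4 lines: wdmoj pewoq ojf voauh
Hunk 7: at line 1 remove [pewoq,ojf] add [chkv] -> 3 lines: wdmoj chkv voauh
Final line 2: chkv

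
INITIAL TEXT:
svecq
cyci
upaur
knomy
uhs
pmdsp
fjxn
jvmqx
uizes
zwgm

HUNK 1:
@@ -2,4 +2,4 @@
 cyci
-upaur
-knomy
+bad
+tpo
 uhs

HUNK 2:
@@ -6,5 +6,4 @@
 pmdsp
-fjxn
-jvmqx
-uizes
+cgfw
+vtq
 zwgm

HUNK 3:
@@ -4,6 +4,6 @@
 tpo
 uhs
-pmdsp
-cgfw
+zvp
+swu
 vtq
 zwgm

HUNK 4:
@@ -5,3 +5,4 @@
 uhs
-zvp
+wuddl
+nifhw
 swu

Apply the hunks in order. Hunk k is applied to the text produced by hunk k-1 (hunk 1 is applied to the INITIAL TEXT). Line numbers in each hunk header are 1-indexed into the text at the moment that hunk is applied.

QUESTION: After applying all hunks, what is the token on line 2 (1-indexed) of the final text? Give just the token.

Hunk 1: at line 2 remove [upaur,knomy] add [bad,tpo] -> 10 lines: svecq cyci bad tpo uhs pmdsp fjxn jvmqx uizes zwgm
Hunk 2: at line 6 remove [fjxn,jvmqx,uizes] add [cgfw,vtq] -> 9 lines: svecq cyci bad tpo uhs pmdsp cgfw vtq zwgm
Hunk 3: at line 4 remove [pmdsp,cgfw] add [zvp,swu] -> 9 lines: svecq cyci bad tpo uhs zvp swu vtq zwgm
Hunk 4: at line 5 remove [zvp] add [wuddl,nifhw] -> 10 lines: svecq cyci bad tpo uhs wuddl nifhw swu vtq zwgm
Final line 2: cyci

Answer: cyci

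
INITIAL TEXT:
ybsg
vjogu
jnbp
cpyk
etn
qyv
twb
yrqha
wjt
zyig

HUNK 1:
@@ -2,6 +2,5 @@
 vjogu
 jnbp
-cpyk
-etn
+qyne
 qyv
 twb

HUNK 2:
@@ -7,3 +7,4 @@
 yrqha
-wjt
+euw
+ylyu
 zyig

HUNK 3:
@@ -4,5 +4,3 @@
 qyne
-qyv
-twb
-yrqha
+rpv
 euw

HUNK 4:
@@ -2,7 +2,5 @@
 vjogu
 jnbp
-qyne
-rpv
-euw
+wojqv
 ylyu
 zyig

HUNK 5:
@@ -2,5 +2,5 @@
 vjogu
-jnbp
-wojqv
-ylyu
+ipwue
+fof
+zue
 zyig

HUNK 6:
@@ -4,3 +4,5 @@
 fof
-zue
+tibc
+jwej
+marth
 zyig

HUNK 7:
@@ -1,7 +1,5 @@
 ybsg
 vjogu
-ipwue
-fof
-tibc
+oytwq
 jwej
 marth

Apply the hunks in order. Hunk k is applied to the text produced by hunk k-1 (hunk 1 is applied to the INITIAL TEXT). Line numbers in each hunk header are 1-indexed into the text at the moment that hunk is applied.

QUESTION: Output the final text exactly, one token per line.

Hunk 1: at line 2 remove [cpyk,etn] add [qyne] -> 9 lines: ybsg vjogu jnbp qyne qyv twb yrqha wjt zyig
Hunk 2: at line 7 remove [wjt] add [euw,ylyu] -> 10 lines: ybsg vjogu jnbp qyne qyv twb yrqha euw ylyu zyig
Hunk 3: at line 4 remove [qyv,twb,yrqha] add [rpv] -> 8 lines: ybsg vjogu jnbp qyne rpv euw ylyu zyig
Hunk 4: at line 2 remove [qyne,rpv,euw] add [wojqv] -> 6 lines: ybsg vjogu jnbp wojqv ylyu zyig
Hunk 5: at line 2 remove [jnbp,wojqv,ylyu] add [ipwue,fof,zue] -> 6 lines: ybsg vjogu ipwue fof zue zyig
Hunk 6: at line 4 remove [zue] add [tibc,jwej,marth] -> 8 lines: ybsg vjogu ipwue fof tibc jwej marth zyig
Hunk 7: at line 1 remove [ipwue,fof,tibc] add [oytwq] -> 6 lines: ybsg vjogu oytwq jwej marth zyig

Answer: ybsg
vjogu
oytwq
jwej
marth
zyig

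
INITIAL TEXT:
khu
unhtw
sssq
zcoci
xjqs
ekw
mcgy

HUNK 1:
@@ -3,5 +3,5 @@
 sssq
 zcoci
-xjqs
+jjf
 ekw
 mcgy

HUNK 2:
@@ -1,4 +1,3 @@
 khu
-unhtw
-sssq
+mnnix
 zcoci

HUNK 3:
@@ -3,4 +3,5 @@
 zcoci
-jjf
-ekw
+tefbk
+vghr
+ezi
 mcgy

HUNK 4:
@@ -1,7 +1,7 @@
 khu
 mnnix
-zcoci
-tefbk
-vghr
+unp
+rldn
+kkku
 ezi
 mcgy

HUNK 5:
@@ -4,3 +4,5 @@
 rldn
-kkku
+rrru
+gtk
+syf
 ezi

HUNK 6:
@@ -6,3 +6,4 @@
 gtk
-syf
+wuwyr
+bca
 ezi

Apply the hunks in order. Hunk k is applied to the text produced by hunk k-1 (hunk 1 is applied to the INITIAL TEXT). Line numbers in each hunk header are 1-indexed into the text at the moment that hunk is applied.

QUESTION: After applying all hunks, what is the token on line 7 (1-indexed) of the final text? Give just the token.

Answer: wuwyr

Derivation:
Hunk 1: at line 3 remove [xjqs] add [jjf] -> 7 lines: khu unhtw sssq zcoci jjf ekw mcgy
Hunk 2: at line 1 remove [unhtw,sssq] add [mnnix] -> 6 lines: khu mnnix zcoci jjf ekw mcgy
Hunk 3: at line 3 remove [jjf,ekw] add [tefbk,vghr,ezi] -> 7 lines: khu mnnix zcoci tefbk vghr ezi mcgy
Hunk 4: at line 1 remove [zcoci,tefbk,vghr] add [unp,rldn,kkku] -> 7 lines: khu mnnix unp rldn kkku ezi mcgy
Hunk 5: at line 4 remove [kkku] add [rrru,gtk,syf] -> 9 lines: khu mnnix unp rldn rrru gtk syf ezi mcgy
Hunk 6: at line 6 remove [syf] add [wuwyr,bca] -> 10 lines: khu mnnix unp rldn rrru gtk wuwyr bca ezi mcgy
Final line 7: wuwyr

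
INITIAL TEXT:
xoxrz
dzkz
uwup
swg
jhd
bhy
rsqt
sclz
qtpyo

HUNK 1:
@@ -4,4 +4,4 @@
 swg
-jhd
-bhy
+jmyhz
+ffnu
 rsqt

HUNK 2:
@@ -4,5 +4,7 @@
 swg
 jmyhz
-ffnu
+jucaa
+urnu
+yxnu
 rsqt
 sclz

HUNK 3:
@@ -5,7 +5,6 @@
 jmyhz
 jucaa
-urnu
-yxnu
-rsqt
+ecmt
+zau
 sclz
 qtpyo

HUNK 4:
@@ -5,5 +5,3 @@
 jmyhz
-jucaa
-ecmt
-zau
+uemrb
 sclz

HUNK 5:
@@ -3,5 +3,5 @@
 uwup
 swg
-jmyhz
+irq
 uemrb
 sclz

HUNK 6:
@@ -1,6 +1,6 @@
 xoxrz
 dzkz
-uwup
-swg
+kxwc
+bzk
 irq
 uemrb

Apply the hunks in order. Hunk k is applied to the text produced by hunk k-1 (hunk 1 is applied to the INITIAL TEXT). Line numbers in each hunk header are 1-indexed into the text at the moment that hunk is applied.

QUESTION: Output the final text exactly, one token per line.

Answer: xoxrz
dzkz
kxwc
bzk
irq
uemrb
sclz
qtpyo

Derivation:
Hunk 1: at line 4 remove [jhd,bhy] add [jmyhz,ffnu] -> 9 lines: xoxrz dzkz uwup swg jmyhz ffnu rsqt sclz qtpyo
Hunk 2: at line 4 remove [ffnu] add [jucaa,urnu,yxnu] -> 11 lines: xoxrz dzkz uwup swg jmyhz jucaa urnu yxnu rsqt sclz qtpyo
Hunk 3: at line 5 remove [urnu,yxnu,rsqt] add [ecmt,zau] -> 10 lines: xoxrz dzkz uwup swg jmyhz jucaa ecmt zau sclz qtpyo
Hunk 4: at line 5 remove [jucaa,ecmt,zau] add [uemrb] -> 8 lines: xoxrz dzkz uwup swg jmyhz uemrb sclz qtpyo
Hunk 5: at line 3 remove [jmyhz] add [irq] -> 8 lines: xoxrz dzkz uwup swg irq uemrb sclz qtpyo
Hunk 6: at line 1 remove [uwup,swg] add [kxwc,bzk] -> 8 lines: xoxrz dzkz kxwc bzk irq uemrb sclz qtpyo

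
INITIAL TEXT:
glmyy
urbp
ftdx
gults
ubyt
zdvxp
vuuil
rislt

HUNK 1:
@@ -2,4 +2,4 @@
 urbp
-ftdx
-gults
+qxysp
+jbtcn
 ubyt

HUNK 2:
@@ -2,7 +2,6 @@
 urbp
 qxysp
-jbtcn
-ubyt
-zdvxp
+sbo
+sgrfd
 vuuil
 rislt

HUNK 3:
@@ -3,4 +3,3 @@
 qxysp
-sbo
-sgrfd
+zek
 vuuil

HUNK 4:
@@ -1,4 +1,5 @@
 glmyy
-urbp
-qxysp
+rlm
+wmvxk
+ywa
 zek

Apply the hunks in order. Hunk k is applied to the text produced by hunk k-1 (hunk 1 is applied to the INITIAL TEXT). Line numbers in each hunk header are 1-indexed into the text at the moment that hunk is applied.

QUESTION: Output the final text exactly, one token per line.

Hunk 1: at line 2 remove [ftdx,gults] add [qxysp,jbtcn] -> 8 lines: glmyy urbp qxysp jbtcn ubyt zdvxp vuuil rislt
Hunk 2: at line 2 remove [jbtcn,ubyt,zdvxp] add [sbo,sgrfd] -> 7 lines: glmyy urbp qxysp sbo sgrfd vuuil rislt
Hunk 3: at line 3 remove [sbo,sgrfd] add [zek] -> 6 lines: glmyy urbp qxysp zek vuuil rislt
Hunk 4: at line 1 remove [urbp,qxysp] add [rlm,wmvxk,ywa] -> 7 lines: glmyy rlm wmvxk ywa zek vuuil rislt

Answer: glmyy
rlm
wmvxk
ywa
zek
vuuil
rislt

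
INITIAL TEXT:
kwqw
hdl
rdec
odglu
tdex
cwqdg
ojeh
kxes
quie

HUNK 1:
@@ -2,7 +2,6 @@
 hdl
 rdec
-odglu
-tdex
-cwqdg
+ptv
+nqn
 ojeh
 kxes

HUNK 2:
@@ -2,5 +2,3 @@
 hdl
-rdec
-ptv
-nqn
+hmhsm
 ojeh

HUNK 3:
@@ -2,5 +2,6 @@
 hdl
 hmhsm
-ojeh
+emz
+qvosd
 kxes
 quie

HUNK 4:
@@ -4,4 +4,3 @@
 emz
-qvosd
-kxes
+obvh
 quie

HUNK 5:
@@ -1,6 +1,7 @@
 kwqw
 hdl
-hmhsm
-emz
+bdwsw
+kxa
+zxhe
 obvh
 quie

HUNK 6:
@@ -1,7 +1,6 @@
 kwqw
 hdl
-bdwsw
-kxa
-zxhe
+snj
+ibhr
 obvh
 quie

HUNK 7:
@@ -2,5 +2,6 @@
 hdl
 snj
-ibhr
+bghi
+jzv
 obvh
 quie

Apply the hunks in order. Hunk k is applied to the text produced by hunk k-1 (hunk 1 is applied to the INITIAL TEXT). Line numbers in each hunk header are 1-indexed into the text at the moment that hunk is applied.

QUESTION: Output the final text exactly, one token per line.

Answer: kwqw
hdl
snj
bghi
jzv
obvh
quie

Derivation:
Hunk 1: at line 2 remove [odglu,tdex,cwqdg] add [ptv,nqn] -> 8 lines: kwqw hdl rdec ptv nqn ojeh kxes quie
Hunk 2: at line 2 remove [rdec,ptv,nqn] add [hmhsm] -> 6 lines: kwqw hdl hmhsm ojeh kxes quie
Hunk 3: at line 2 remove [ojeh] add [emz,qvosd] -> 7 lines: kwqw hdl hmhsm emz qvosd kxes quie
Hunk 4: at line 4 remove [qvosd,kxes] add [obvh] -> 6 lines: kwqw hdl hmhsm emz obvh quie
Hunk 5: at line 1 remove [hmhsm,emz] add [bdwsw,kxa,zxhe] -> 7 lines: kwqw hdl bdwsw kxa zxhe obvh quie
Hunk 6: at line 1 remove [bdwsw,kxa,zxhe] add [snj,ibhr] -> 6 lines: kwqw hdl snj ibhr obvh quie
Hunk 7: at line 2 remove [ibhr] add [bghi,jzv] -> 7 lines: kwqw hdl snj bghi jzv obvh quie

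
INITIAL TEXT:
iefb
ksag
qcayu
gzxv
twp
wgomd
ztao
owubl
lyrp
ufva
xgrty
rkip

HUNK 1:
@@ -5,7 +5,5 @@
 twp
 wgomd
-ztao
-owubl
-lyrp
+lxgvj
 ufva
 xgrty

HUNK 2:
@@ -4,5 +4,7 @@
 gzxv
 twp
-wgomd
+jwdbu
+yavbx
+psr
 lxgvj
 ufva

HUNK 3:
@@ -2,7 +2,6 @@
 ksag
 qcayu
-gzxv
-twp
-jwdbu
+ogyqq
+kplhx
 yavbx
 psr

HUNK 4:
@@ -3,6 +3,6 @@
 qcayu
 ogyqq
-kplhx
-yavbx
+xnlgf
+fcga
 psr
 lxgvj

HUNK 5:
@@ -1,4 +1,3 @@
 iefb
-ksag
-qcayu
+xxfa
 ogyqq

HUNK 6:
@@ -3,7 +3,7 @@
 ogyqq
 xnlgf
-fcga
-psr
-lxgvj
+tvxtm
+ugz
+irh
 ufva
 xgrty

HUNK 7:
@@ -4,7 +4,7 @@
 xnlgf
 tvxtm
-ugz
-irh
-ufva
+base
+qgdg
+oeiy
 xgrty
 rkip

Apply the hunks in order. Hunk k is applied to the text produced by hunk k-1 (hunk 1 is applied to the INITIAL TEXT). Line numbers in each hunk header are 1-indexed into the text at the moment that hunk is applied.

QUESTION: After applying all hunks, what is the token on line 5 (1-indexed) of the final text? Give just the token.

Answer: tvxtm

Derivation:
Hunk 1: at line 5 remove [ztao,owubl,lyrp] add [lxgvj] -> 10 lines: iefb ksag qcayu gzxv twp wgomd lxgvj ufva xgrty rkip
Hunk 2: at line 4 remove [wgomd] add [jwdbu,yavbx,psr] -> 12 lines: iefb ksag qcayu gzxv twp jwdbu yavbx psr lxgvj ufva xgrty rkip
Hunk 3: at line 2 remove [gzxv,twp,jwdbu] add [ogyqq,kplhx] -> 11 lines: iefb ksag qcayu ogyqq kplhx yavbx psr lxgvj ufva xgrty rkip
Hunk 4: at line 3 remove [kplhx,yavbx] add [xnlgf,fcga] -> 11 lines: iefb ksag qcayu ogyqq xnlgf fcga psr lxgvj ufva xgrty rkip
Hunk 5: at line 1 remove [ksag,qcayu] add [xxfa] -> 10 lines: iefb xxfa ogyqq xnlgf fcga psr lxgvj ufva xgrty rkip
Hunk 6: at line 3 remove [fcga,psr,lxgvj] add [tvxtm,ugz,irh] -> 10 lines: iefb xxfa ogyqq xnlgf tvxtm ugz irh ufva xgrty rkip
Hunk 7: at line 4 remove [ugz,irh,ufva] add [base,qgdg,oeiy] -> 10 lines: iefb xxfa ogyqq xnlgf tvxtm base qgdg oeiy xgrty rkip
Final line 5: tvxtm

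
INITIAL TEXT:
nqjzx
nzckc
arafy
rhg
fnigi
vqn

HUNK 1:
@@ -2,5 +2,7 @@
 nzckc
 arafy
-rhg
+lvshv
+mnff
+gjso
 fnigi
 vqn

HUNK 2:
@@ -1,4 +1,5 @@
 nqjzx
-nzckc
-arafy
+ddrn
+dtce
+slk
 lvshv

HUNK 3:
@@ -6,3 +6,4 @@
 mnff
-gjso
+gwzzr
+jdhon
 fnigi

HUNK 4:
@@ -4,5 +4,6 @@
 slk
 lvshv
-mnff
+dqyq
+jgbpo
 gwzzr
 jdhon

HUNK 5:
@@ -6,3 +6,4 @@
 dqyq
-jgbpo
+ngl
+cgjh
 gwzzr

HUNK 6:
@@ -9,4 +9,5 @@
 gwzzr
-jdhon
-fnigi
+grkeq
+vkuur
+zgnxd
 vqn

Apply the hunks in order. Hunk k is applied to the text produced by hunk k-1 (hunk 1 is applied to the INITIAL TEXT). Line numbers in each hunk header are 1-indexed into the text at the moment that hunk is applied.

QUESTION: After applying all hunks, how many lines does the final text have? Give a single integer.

Answer: 13

Derivation:
Hunk 1: at line 2 remove [rhg] add [lvshv,mnff,gjso] -> 8 lines: nqjzx nzckc arafy lvshv mnff gjso fnigi vqn
Hunk 2: at line 1 remove [nzckc,arafy] add [ddrn,dtce,slk] -> 9 lines: nqjzx ddrn dtce slk lvshv mnff gjso fnigi vqn
Hunk 3: at line 6 remove [gjso] add [gwzzr,jdhon] -> 10 lines: nqjzx ddrn dtce slk lvshv mnff gwzzr jdhon fnigi vqn
Hunk 4: at line 4 remove [mnff] add [dqyq,jgbpo] -> 11 lines: nqjzx ddrn dtce slk lvshv dqyq jgbpo gwzzr jdhon fnigi vqn
Hunk 5: at line 6 remove [jgbpo] add [ngl,cgjh] -> 12 lines: nqjzx ddrn dtce slk lvshv dqyq ngl cgjh gwzzr jdhon fnigi vqn
Hunk 6: at line 9 remove [jdhon,fnigi] add [grkeq,vkuur,zgnxd] -> 13 lines: nqjzx ddrn dtce slk lvshv dqyq ngl cgjh gwzzr grkeq vkuur zgnxd vqn
Final line count: 13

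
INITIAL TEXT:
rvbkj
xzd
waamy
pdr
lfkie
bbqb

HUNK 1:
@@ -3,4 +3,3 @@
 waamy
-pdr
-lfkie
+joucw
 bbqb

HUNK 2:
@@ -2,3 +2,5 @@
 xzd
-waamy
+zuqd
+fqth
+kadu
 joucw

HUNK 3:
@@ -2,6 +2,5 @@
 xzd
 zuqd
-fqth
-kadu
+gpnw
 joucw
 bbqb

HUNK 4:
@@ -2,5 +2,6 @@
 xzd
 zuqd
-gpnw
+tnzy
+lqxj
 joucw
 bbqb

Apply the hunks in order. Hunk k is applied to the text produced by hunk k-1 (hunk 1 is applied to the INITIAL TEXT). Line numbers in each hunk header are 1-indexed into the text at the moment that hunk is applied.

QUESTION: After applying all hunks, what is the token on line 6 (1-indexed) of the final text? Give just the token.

Answer: joucw

Derivation:
Hunk 1: at line 3 remove [pdr,lfkie] add [joucw] -> 5 lines: rvbkj xzd waamy joucw bbqb
Hunk 2: at line 2 remove [waamy] add [zuqd,fqth,kadu] -> 7 lines: rvbkj xzd zuqd fqth kadu joucw bbqb
Hunk 3: at line 2 remove [fqth,kadu] add [gpnw] -> 6 lines: rvbkj xzd zuqd gpnw joucw bbqb
Hunk 4: at line 2 remove [gpnw] add [tnzy,lqxj] -> 7 lines: rvbkj xzd zuqd tnzy lqxj joucw bbqb
Final line 6: joucw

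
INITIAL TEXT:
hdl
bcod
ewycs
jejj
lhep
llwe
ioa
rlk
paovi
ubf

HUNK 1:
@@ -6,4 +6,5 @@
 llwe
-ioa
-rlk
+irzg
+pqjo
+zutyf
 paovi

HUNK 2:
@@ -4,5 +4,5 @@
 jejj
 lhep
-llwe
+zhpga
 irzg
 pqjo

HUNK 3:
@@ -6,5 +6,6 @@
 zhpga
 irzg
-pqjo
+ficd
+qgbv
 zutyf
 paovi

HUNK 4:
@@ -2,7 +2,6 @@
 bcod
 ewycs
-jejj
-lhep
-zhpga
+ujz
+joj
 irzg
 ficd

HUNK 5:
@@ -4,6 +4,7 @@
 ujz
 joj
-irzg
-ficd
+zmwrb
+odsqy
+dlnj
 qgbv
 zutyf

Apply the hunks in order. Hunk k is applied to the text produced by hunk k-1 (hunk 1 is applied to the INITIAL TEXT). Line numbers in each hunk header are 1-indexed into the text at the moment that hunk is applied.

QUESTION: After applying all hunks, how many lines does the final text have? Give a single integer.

Hunk 1: at line 6 remove [ioa,rlk] add [irzg,pqjo,zutyf] -> 11 lines: hdl bcod ewycs jejj lhep llwe irzg pqjo zutyf paovi ubf
Hunk 2: at line 4 remove [llwe] add [zhpga] -> 11 lines: hdl bcod ewycs jejj lhep zhpga irzg pqjo zutyf paovi ubf
Hunk 3: at line 6 remove [pqjo] add [ficd,qgbv] -> 12 lines: hdl bcod ewycs jejj lhep zhpga irzg ficd qgbv zutyf paovi ubf
Hunk 4: at line 2 remove [jejj,lhep,zhpga] add [ujz,joj] -> 11 lines: hdl bcod ewycs ujz joj irzg ficd qgbv zutyf paovi ubf
Hunk 5: at line 4 remove [irzg,ficd] add [zmwrb,odsqy,dlnj] -> 12 lines: hdl bcod ewycs ujz joj zmwrb odsqy dlnj qgbv zutyf paovi ubf
Final line count: 12

Answer: 12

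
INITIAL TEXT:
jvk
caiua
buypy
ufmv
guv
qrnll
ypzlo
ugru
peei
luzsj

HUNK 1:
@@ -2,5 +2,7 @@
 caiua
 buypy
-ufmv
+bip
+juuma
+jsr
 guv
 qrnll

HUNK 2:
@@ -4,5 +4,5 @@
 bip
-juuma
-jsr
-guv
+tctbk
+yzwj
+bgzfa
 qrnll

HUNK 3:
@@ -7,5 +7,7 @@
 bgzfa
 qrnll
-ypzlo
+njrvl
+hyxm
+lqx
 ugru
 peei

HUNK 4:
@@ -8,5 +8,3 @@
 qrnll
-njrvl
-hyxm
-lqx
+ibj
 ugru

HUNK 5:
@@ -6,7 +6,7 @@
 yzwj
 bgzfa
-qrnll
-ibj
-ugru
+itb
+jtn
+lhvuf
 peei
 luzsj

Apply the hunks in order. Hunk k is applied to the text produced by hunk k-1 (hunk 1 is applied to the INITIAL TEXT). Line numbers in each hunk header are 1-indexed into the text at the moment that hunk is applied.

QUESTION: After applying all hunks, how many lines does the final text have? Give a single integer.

Hunk 1: at line 2 remove [ufmv] add [bip,juuma,jsr] -> 12 lines: jvk caiua buypy bip juuma jsr guv qrnll ypzlo ugru peei luzsj
Hunk 2: at line 4 remove [juuma,jsr,guv] add [tctbk,yzwj,bgzfa] -> 12 lines: jvk caiua buypy bip tctbk yzwj bgzfa qrnll ypzlo ugru peei luzsj
Hunk 3: at line 7 remove [ypzlo] add [njrvl,hyxm,lqx] -> 14 lines: jvk caiua buypy bip tctbk yzwj bgzfa qrnll njrvl hyxm lqx ugru peei luzsj
Hunk 4: at line 8 remove [njrvl,hyxm,lqx] add [ibj] -> 12 lines: jvk caiua buypy bip tctbk yzwj bgzfa qrnll ibj ugru peei luzsj
Hunk 5: at line 6 remove [qrnll,ibj,ugru] add [itb,jtn,lhvuf] -> 12 lines: jvk caiua buypy bip tctbk yzwj bgzfa itb jtn lhvuf peei luzsj
Final line count: 12

Answer: 12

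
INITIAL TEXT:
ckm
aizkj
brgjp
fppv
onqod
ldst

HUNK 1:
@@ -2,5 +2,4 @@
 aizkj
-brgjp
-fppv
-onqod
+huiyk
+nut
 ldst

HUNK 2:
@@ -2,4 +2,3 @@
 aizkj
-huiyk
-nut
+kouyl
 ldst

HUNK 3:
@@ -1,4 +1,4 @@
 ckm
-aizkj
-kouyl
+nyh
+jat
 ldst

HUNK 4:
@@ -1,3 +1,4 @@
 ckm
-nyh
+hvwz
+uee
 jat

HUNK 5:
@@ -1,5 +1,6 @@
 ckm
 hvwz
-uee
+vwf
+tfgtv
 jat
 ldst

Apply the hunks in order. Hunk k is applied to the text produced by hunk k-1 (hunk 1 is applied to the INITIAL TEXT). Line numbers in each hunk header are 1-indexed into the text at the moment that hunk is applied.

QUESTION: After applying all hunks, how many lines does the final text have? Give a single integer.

Hunk 1: at line 2 remove [brgjp,fppv,onqod] add [huiyk,nut] -> 5 lines: ckm aizkj huiyk nut ldst
Hunk 2: at line 2 remove [huiyk,nut] add [kouyl] -> 4 lines: ckm aizkj kouyl ldst
Hunk 3: at line 1 remove [aizkj,kouyl] add [nyh,jat] -> 4 lines: ckm nyh jat ldst
Hunk 4: at line 1 remove [nyh] add [hvwz,uee] -> 5 lines: ckm hvwz uee jat ldst
Hunk 5: at line 1 remove [uee] add [vwf,tfgtv] -> 6 lines: ckm hvwz vwf tfgtv jat ldst
Final line count: 6

Answer: 6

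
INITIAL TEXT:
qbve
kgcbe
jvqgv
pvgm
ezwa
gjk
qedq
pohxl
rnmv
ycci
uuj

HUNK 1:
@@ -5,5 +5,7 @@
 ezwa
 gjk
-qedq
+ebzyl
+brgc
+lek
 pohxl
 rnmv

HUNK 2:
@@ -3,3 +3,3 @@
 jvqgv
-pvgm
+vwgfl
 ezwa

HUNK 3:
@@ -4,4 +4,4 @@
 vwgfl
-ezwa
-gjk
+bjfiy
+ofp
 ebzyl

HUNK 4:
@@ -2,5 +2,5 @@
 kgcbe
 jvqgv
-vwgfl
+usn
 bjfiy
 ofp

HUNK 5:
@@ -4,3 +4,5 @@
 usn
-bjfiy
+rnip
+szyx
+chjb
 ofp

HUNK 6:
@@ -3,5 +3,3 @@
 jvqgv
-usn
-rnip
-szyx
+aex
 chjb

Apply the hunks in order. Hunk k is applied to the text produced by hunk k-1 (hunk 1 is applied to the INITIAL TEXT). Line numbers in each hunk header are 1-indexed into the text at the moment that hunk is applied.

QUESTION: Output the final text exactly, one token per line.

Hunk 1: at line 5 remove [qedq] add [ebzyl,brgc,lek] -> 13 lines: qbve kgcbe jvqgv pvgm ezwa gjk ebzyl brgc lek pohxl rnmv ycci uuj
Hunk 2: at line 3 remove [pvgm] add [vwgfl] -> 13 lines: qbve kgcbe jvqgv vwgfl ezwa gjk ebzyl brgc lek pohxl rnmv ycci uuj
Hunk 3: at line 4 remove [ezwa,gjk] add [bjfiy,ofp] -> 13 lines: qbve kgcbe jvqgv vwgfl bjfiy ofp ebzyl brgc lek pohxl rnmv ycci uuj
Hunk 4: at line 2 remove [vwgfl] add [usn] -> 13 lines: qbve kgcbe jvqgv usn bjfiy ofp ebzyl brgc lek pohxl rnmv ycci uuj
Hunk 5: at line 4 remove [bjfiy] add [rnip,szyx,chjb] -> 15 lines: qbve kgcbe jvqgv usn rnip szyx chjb ofp ebzyl brgc lek pohxl rnmv ycci uuj
Hunk 6: at line 3 remove [usn,rnip,szyx] add [aex] -> 13 lines: qbve kgcbe jvqgv aex chjb ofp ebzyl brgc lek pohxl rnmv ycci uuj

Answer: qbve
kgcbe
jvqgv
aex
chjb
ofp
ebzyl
brgc
lek
pohxl
rnmv
ycci
uuj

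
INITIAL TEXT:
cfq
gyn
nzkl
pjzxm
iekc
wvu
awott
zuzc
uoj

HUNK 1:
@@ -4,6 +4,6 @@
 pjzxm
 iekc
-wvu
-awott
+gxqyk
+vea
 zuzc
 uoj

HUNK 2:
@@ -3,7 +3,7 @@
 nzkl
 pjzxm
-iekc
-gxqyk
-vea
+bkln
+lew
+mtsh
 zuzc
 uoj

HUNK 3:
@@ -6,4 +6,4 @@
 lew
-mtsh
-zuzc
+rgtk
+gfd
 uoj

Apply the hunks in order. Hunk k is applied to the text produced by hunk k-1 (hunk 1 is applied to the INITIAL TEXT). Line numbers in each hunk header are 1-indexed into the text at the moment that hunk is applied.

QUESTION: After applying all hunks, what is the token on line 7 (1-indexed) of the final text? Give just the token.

Hunk 1: at line 4 remove [wvu,awott] add [gxqyk,vea] -> 9 lines: cfq gyn nzkl pjzxm iekc gxqyk vea zuzc uoj
Hunk 2: at line 3 remove [iekc,gxqyk,vea] add [bkln,lew,mtsh] -> 9 lines: cfq gyn nzkl pjzxm bkln lew mtsh zuzc uoj
Hunk 3: at line 6 remove [mtsh,zuzc] add [rgtk,gfd] -> 9 lines: cfq gyn nzkl pjzxm bkln lew rgtk gfd uoj
Final line 7: rgtk

Answer: rgtk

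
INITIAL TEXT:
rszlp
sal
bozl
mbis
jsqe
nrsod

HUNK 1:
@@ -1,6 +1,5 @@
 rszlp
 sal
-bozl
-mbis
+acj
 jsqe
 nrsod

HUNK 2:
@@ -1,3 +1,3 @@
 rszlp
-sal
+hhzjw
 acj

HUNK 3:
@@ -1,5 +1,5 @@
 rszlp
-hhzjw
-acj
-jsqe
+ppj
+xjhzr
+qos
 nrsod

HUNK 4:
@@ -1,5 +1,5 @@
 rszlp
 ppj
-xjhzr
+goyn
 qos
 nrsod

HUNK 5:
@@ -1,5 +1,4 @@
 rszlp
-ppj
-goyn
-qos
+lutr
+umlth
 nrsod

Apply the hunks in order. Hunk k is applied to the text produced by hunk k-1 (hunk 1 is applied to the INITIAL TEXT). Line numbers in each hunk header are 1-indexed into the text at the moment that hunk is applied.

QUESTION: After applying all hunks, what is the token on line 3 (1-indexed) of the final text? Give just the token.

Answer: umlth

Derivation:
Hunk 1: at line 1 remove [bozl,mbis] add [acj] -> 5 lines: rszlp sal acj jsqe nrsod
Hunk 2: at line 1 remove [sal] add [hhzjw] -> 5 lines: rszlp hhzjw acj jsqe nrsod
Hunk 3: at line 1 remove [hhzjw,acj,jsqe] add [ppj,xjhzr,qos] -> 5 lines: rszlp ppj xjhzr qos nrsod
Hunk 4: at line 1 remove [xjhzr] add [goyn] -> 5 lines: rszlp ppj goyn qos nrsod
Hunk 5: at line 1 remove [ppj,goyn,qos] add [lutr,umlth] -> 4 lines: rszlp lutr umlth nrsod
Final line 3: umlth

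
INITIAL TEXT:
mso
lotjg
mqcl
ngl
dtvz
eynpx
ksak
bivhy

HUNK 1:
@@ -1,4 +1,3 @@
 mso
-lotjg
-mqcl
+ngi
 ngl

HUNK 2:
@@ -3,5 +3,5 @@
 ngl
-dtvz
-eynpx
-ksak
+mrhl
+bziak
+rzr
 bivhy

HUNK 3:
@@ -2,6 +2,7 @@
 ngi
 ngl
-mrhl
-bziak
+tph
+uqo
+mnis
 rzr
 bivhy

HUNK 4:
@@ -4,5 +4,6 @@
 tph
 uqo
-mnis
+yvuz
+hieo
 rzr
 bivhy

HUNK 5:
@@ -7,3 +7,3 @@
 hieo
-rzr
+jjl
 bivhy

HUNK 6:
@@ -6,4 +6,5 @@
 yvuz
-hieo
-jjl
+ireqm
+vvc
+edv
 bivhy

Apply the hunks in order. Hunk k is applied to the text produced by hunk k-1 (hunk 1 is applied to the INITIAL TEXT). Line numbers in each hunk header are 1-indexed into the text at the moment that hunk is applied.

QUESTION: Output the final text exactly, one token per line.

Answer: mso
ngi
ngl
tph
uqo
yvuz
ireqm
vvc
edv
bivhy

Derivation:
Hunk 1: at line 1 remove [lotjg,mqcl] add [ngi] -> 7 lines: mso ngi ngl dtvz eynpx ksak bivhy
Hunk 2: at line 3 remove [dtvz,eynpx,ksak] add [mrhl,bziak,rzr] -> 7 lines: mso ngi ngl mrhl bziak rzr bivhy
Hunk 3: at line 2 remove [mrhl,bziak] add [tph,uqo,mnis] -> 8 lines: mso ngi ngl tph uqo mnis rzr bivhy
Hunk 4: at line 4 remove [mnis] add [yvuz,hieo] -> 9 lines: mso ngi ngl tph uqo yvuz hieo rzr bivhy
Hunk 5: at line 7 remove [rzr] add [jjl] -> 9 lines: mso ngi ngl tph uqo yvuz hieo jjl bivhy
Hunk 6: at line 6 remove [hieo,jjl] add [ireqm,vvc,edv] -> 10 lines: mso ngi ngl tph uqo yvuz ireqm vvc edv bivhy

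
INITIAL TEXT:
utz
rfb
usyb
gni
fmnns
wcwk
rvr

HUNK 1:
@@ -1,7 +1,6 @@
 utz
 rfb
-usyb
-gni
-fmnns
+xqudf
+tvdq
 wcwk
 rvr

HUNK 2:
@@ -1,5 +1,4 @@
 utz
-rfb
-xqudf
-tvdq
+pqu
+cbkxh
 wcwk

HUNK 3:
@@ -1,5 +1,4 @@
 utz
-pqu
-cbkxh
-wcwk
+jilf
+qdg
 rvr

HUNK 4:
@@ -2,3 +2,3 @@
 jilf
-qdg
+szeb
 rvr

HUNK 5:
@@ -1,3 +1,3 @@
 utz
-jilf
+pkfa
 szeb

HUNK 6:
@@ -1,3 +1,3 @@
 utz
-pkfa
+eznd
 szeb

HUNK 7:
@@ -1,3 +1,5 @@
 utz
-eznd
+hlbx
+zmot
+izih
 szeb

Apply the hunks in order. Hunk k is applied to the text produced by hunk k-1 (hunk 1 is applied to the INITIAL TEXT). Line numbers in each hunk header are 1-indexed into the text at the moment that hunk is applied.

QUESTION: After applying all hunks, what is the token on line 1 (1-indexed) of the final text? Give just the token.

Answer: utz

Derivation:
Hunk 1: at line 1 remove [usyb,gni,fmnns] add [xqudf,tvdq] -> 6 lines: utz rfb xqudf tvdq wcwk rvr
Hunk 2: at line 1 remove [rfb,xqudf,tvdq] add [pqu,cbkxh] -> 5 lines: utz pqu cbkxh wcwk rvr
Hunk 3: at line 1 remove [pqu,cbkxh,wcwk] add [jilf,qdg] -> 4 lines: utz jilf qdg rvr
Hunk 4: at line 2 remove [qdg] add [szeb] -> 4 lines: utz jilf szeb rvr
Hunk 5: at line 1 remove [jilf] add [pkfa] -> 4 lines: utz pkfa szeb rvr
Hunk 6: at line 1 remove [pkfa] add [eznd] -> 4 lines: utz eznd szeb rvr
Hunk 7: at line 1 remove [eznd] add [hlbx,zmot,izih] -> 6 lines: utz hlbx zmot izih szeb rvr
Final line 1: utz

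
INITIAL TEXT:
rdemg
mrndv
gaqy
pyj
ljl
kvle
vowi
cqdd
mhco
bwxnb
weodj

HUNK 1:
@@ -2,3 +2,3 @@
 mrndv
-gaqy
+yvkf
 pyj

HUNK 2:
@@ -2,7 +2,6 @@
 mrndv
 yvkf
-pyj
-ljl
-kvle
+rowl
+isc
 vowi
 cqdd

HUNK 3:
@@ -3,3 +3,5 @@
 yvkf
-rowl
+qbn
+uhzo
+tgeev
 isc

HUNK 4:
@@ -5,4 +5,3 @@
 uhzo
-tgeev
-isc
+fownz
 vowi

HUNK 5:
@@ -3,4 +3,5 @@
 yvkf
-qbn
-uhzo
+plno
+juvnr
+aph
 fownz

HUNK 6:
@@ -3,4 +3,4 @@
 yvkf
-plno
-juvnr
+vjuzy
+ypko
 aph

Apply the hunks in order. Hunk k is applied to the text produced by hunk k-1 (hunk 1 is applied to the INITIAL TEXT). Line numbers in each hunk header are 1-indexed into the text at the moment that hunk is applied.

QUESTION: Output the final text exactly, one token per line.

Hunk 1: at line 2 remove [gaqy] add [yvkf] -> 11 lines: rdemg mrndv yvkf pyj ljl kvle vowi cqdd mhco bwxnb weodj
Hunk 2: at line 2 remove [pyj,ljl,kvle] add [rowl,isc] -> 10 lines: rdemg mrndv yvkf rowl isc vowi cqdd mhco bwxnb weodj
Hunk 3: at line 3 remove [rowl] add [qbn,uhzo,tgeev] -> 12 lines: rdemg mrndv yvkf qbn uhzo tgeev isc vowi cqdd mhco bwxnb weodj
Hunk 4: at line 5 remove [tgeev,isc] add [fownz] -> 11 lines: rdemg mrndv yvkf qbn uhzo fownz vowi cqdd mhco bwxnb weodj
Hunk 5: at line 3 remove [qbn,uhzo] add [plno,juvnr,aph] -> 12 lines: rdemg mrndv yvkf plno juvnr aph fownz vowi cqdd mhco bwxnb weodj
Hunk 6: at line 3 remove [plno,juvnr] add [vjuzy,ypko] -> 12 lines: rdemg mrndv yvkf vjuzy ypko aph fownz vowi cqdd mhco bwxnb weodj

Answer: rdemg
mrndv
yvkf
vjuzy
ypko
aph
fownz
vowi
cqdd
mhco
bwxnb
weodj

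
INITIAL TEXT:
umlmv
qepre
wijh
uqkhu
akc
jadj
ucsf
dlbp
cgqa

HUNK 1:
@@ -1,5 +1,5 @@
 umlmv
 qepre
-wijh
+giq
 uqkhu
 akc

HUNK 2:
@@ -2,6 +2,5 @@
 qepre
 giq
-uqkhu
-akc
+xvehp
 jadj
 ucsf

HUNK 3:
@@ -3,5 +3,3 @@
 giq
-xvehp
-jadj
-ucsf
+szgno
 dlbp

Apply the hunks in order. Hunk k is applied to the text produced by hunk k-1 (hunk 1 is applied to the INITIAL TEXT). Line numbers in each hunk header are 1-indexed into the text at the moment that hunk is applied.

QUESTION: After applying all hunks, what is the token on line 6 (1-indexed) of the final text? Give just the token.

Hunk 1: at line 1 remove [wijh] add [giq] -> 9 lines: umlmv qepre giq uqkhu akc jadj ucsf dlbp cgqa
Hunk 2: at line 2 remove [uqkhu,akc] add [xvehp] -> 8 lines: umlmv qepre giq xvehp jadj ucsf dlbp cgqa
Hunk 3: at line 3 remove [xvehp,jadj,ucsf] add [szgno] -> 6 lines: umlmv qepre giq szgno dlbp cgqa
Final line 6: cgqa

Answer: cgqa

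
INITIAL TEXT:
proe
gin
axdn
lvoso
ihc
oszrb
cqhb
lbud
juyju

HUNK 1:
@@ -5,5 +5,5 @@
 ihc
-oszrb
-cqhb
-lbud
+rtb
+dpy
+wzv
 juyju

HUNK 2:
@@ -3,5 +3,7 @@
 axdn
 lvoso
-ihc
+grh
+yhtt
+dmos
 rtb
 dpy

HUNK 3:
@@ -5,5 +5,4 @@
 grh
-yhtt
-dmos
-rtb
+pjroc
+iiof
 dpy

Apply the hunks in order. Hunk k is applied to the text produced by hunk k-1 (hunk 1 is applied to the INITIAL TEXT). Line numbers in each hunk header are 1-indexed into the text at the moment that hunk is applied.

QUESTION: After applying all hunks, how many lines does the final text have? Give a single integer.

Hunk 1: at line 5 remove [oszrb,cqhb,lbud] add [rtb,dpy,wzv] -> 9 lines: proe gin axdn lvoso ihc rtb dpy wzv juyju
Hunk 2: at line 3 remove [ihc] add [grh,yhtt,dmos] -> 11 lines: proe gin axdn lvoso grh yhtt dmos rtb dpy wzv juyju
Hunk 3: at line 5 remove [yhtt,dmos,rtb] add [pjroc,iiof] -> 10 lines: proe gin axdn lvoso grh pjroc iiof dpy wzv juyju
Final line count: 10

Answer: 10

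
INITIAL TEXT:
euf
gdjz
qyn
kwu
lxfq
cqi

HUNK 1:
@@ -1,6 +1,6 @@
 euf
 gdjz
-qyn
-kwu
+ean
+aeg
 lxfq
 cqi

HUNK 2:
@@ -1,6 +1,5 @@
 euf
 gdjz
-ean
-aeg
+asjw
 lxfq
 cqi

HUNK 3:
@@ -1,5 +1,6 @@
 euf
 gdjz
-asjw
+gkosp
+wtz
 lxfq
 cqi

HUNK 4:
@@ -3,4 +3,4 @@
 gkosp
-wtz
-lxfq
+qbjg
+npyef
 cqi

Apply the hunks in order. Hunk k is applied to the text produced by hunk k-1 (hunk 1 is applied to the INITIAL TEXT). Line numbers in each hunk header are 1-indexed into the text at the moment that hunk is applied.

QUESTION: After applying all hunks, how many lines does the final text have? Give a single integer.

Answer: 6

Derivation:
Hunk 1: at line 1 remove [qyn,kwu] add [ean,aeg] -> 6 lines: euf gdjz ean aeg lxfq cqi
Hunk 2: at line 1 remove [ean,aeg] add [asjw] -> 5 lines: euf gdjz asjw lxfq cqi
Hunk 3: at line 1 remove [asjw] add [gkosp,wtz] -> 6 lines: euf gdjz gkosp wtz lxfq cqi
Hunk 4: at line 3 remove [wtz,lxfq] add [qbjg,npyef] -> 6 lines: euf gdjz gkosp qbjg npyef cqi
Final line count: 6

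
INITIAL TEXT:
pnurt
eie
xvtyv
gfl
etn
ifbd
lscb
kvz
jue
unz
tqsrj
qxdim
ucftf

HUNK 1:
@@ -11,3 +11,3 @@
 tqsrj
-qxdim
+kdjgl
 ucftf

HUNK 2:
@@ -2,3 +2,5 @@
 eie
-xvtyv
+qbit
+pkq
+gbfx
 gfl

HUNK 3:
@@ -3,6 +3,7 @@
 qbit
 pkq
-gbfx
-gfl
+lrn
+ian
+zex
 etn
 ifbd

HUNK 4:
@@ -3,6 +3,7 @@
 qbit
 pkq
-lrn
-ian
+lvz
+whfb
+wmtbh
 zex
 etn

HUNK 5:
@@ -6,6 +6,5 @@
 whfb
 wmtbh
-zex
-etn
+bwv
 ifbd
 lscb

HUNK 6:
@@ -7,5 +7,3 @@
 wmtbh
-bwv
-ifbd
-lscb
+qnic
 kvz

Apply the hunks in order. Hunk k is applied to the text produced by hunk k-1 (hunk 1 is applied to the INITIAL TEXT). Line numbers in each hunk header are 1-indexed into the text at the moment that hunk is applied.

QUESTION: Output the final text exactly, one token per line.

Answer: pnurt
eie
qbit
pkq
lvz
whfb
wmtbh
qnic
kvz
jue
unz
tqsrj
kdjgl
ucftf

Derivation:
Hunk 1: at line 11 remove [qxdim] add [kdjgl] -> 13 lines: pnurt eie xvtyv gfl etn ifbd lscb kvz jue unz tqsrj kdjgl ucftf
Hunk 2: at line 2 remove [xvtyv] add [qbit,pkq,gbfx] -> 15 lines: pnurt eie qbit pkq gbfx gfl etn ifbd lscb kvz jue unz tqsrj kdjgl ucftf
Hunk 3: at line 3 remove [gbfx,gfl] add [lrn,ian,zex] -> 16 lines: pnurt eie qbit pkq lrn ian zex etn ifbd lscb kvz jue unz tqsrj kdjgl ucftf
Hunk 4: at line 3 remove [lrn,ian] add [lvz,whfb,wmtbh] -> 17 lines: pnurt eie qbit pkq lvz whfb wmtbh zex etn ifbd lscb kvz jue unz tqsrj kdjgl ucftf
Hunk 5: at line 6 remove [zex,etn] add [bwv] -> 16 lines: pnurt eie qbit pkq lvz whfb wmtbh bwv ifbd lscb kvz jue unz tqsrj kdjgl ucftf
Hunk 6: at line 7 remove [bwv,ifbd,lscb] add [qnic] -> 14 lines: pnurt eie qbit pkq lvz whfb wmtbh qnic kvz jue unz tqsrj kdjgl ucftf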